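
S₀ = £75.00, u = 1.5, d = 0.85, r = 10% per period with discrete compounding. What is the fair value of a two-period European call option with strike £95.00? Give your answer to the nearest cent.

£9.26

Risk-neutral probability p = (1 + 0.1 − 0.85)/(1.5 − 0.85) = 0.2500/0.6500 = 0.3846
Terminal stock prices: S_uu = 168.8, S_ud = 95.62, S_dd = 54.19
Terminal payoffs (S − K): max(73.75, 0) = 73.75, max(0.625, 0) = 0.625, max(-40.81, 0) = 0
Node u (S = 112.5): V_u = 1/1.1·[0.3846·73.7500 + 0.6154·0.6250] = 26.1364
Node d (S = 63.75): V_d = 1/1.1·[0.3846·0.6250 + 0.6154·0.0000] = 0.2185
Node 0 (S = 75): V_0 = 1/1.1·[0.3846·26.1364 + 0.6154·0.2185] = 9.2608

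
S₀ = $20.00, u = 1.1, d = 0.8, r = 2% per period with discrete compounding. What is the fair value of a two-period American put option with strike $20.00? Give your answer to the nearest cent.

$1.50

Risk-neutral probability p = (1 + 0.02 − 0.8)/(1.1 − 0.8) = 0.2200/0.3000 = 0.7333
Terminal stock prices: S_uu = 24.2, S_ud = 17.6, S_dd = 12.8
Terminal payoffs (K − S): max(-4.2, 0) = 0, max(2.4, 0) = 2.4, max(7.2, 0) = 7.2
Node u (S = 22): continuation = 1/1.02·[0.7333·0.0000 + 0.2667·2.4000] = 0.6275; exercise value = 0.0000 ≤ continuation, so V_u = 0.6275
Node d (S = 16): continuation = 1/1.02·[0.7333·2.4000 + 0.2667·7.2000] = 3.6078; exercise value = 4.0000 > continuation, so V_d = 4.0000 (exercise)
Node 0 (S = 20): continuation = 1/1.02·[0.7333·0.6275 + 0.2667·4.0000] = 1.4969; exercise value = 0.0000 ≤ continuation, so V_0 = 1.4969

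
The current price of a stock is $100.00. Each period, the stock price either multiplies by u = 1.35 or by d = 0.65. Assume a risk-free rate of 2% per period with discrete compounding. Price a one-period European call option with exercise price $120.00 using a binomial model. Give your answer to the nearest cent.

$7.77

Risk-neutral probability p = (1 + 0.02 − 0.65)/(1.35 − 0.65) = 0.3700/0.7000 = 0.5286
Terminal stock prices: S_u = 135, S_d = 65
Terminal payoffs (S − K): max(15, 0) = 15, max(-55, 0) = 0
Node 0 (S = 100): V_0 = 1/1.02·[0.5286·15.0000 + 0.4714·0.0000] = 7.7731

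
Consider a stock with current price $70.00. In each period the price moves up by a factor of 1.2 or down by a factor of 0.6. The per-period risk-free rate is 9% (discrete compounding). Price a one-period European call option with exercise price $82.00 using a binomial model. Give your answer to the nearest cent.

$1.50

Risk-neutral probability p = (1 + 0.09 − 0.6)/(1.2 − 0.6) = 0.4900/0.6000 = 0.8167
Terminal stock prices: S_u = 84, S_d = 42
Terminal payoffs (S − K): max(2, 0) = 2, max(-40, 0) = 0
Node 0 (S = 70): V_0 = 1/1.09·[0.8167·2.0000 + 0.1833·0.0000] = 1.4985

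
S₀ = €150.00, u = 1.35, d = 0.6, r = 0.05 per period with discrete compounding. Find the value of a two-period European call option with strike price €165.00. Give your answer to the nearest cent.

Risk-neutral probability p = (1 + 0.05 − 0.6)/(1.35 − 0.6) = 0.4500/0.7500 = 0.6000
Terminal stock prices: S_uu = 273.4, S_ud = 121.5, S_dd = 54
Terminal payoffs (S − K): max(108.4, 0) = 108.4, max(-43.5, 0) = 0, max(-111, 0) = 0
Node u (S = 202.5): V_u = 1/1.05·[0.6000·108.3750 + 0.4000·0.0000] = 61.9286
Node d (S = 90): V_d = 1/1.05·[0.6000·0.0000 + 0.4000·0.0000] = 0.0000
Node 0 (S = 150): V_0 = 1/1.05·[0.6000·61.9286 + 0.4000·0.0000] = 35.3878

€35.39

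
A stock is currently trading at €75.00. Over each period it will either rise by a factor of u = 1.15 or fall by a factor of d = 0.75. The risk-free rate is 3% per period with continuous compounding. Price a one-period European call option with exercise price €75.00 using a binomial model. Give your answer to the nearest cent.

Risk-neutral probability p = (e^0.03 − 0.75)/(1.15 − 0.75) = 0.2805/0.4000 = 0.7011
Terminal stock prices: S_u = 86.25, S_d = 56.25
Terminal payoffs (S − K): max(11.25, 0) = 11.25, max(-18.75, 0) = 0
Node 0 (S = 75): V_0 = e^(−0.03)·[0.7011·11.2500 + 0.2989·0.0000] = 7.6547

€7.65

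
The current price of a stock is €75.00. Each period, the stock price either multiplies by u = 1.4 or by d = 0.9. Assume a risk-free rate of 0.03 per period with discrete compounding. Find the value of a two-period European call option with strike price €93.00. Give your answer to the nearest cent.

€3.98

Risk-neutral probability p = (1 + 0.03 − 0.9)/(1.4 − 0.9) = 0.1300/0.5000 = 0.2600
Terminal stock prices: S_uu = 147, S_ud = 94.5, S_dd = 60.75
Terminal payoffs (S − K): max(54, 0) = 54, max(1.5, 0) = 1.5, max(-32.25, 0) = 0
Node u (S = 105): V_u = 1/1.03·[0.2600·54.0000 + 0.7400·1.5000] = 14.7087
Node d (S = 67.5): V_d = 1/1.03·[0.2600·1.5000 + 0.7400·0.0000] = 0.3786
Node 0 (S = 75): V_0 = 1/1.03·[0.2600·14.7087 + 0.7400·0.3786] = 3.9849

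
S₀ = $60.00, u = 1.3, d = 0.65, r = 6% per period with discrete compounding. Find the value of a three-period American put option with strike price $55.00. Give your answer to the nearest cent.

$7.16

Risk-neutral probability p = (1 + 0.06 − 0.65)/(1.3 − 0.65) = 0.4100/0.6500 = 0.6308
Terminal stock prices: S_uuu = 131.8, S_uud = 65.91, S_udd = 32.96, S_ddd = 16.48
Terminal payoffs (K − S): max(-76.82, 0) = 0, max(-10.91, 0) = 0, max(22.04, 0) = 22.04, max(38.52, 0) = 38.52
Node uu (S = 101.4): continuation = 1/1.06·[0.6308·0.0000 + 0.3692·0.0000] = 0.0000; exercise value = 0.0000 ≤ continuation, so V_uu = 0.0000
Node ud (S = 50.7): continuation = 1/1.06·[0.6308·0.0000 + 0.3692·22.0450] = 7.6790; exercise value = 4.3000 ≤ continuation, so V_ud = 7.6790
Node dd (S = 25.35): continuation = 1/1.06·[0.6308·22.0450 + 0.3692·38.5225] = 26.5368; exercise value = 29.6500 > continuation, so V_dd = 29.6500 (exercise)
Node u (S = 78): continuation = 1/1.06·[0.6308·0.0000 + 0.3692·7.6790] = 2.6748; exercise value = 0.0000 ≤ continuation, so V_u = 2.6748
Node d (S = 39): continuation = 1/1.06·[0.6308·7.6790 + 0.3692·29.6500] = 14.8975; exercise value = 16.0000 > continuation, so V_d = 16.0000 (exercise)
Node 0 (S = 60): continuation = 1/1.06·[0.6308·2.6748 + 0.3692·16.0000] = 7.1650; exercise value = 0.0000 ≤ continuation, so V_0 = 7.1650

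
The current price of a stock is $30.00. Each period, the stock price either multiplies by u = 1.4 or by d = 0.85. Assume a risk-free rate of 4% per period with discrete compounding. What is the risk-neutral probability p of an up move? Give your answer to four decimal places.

Risk-neutral probability p = (1 + 0.04 − 0.85)/(1.4 − 0.85) = 0.1900/0.5500 = 0.3455

p = 0.3455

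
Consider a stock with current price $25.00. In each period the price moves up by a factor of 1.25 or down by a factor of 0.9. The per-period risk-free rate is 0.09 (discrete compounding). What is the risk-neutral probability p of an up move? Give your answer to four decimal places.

Risk-neutral probability p = (1 + 0.09 − 0.9)/(1.25 − 0.9) = 0.1900/0.3500 = 0.5429

p = 0.5429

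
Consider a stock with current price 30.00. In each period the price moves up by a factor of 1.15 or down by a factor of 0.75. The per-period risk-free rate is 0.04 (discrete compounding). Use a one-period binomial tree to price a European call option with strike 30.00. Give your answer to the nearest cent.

Risk-neutral probability p = (1 + 0.04 − 0.75)/(1.15 − 0.75) = 0.2900/0.4000 = 0.7250
Terminal stock prices: S_u = 34.5, S_d = 22.5
Terminal payoffs (S − K): max(4.5, 0) = 4.5, max(-7.5, 0) = 0
Node 0 (S = 30): V_0 = 1/1.04·[0.7250·4.5000 + 0.2750·0.0000] = 3.1370

3.14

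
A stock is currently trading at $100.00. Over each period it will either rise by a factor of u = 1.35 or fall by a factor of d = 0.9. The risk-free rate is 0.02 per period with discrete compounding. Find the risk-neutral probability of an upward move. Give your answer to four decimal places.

Risk-neutral probability p = (1 + 0.02 − 0.9)/(1.35 − 0.9) = 0.1200/0.4500 = 0.2667

p = 0.2667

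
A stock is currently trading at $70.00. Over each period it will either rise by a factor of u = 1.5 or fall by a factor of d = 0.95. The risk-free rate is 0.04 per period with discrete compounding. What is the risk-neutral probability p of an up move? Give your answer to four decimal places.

p = 0.1636

Risk-neutral probability p = (1 + 0.04 − 0.95)/(1.5 − 0.95) = 0.0900/0.5500 = 0.1636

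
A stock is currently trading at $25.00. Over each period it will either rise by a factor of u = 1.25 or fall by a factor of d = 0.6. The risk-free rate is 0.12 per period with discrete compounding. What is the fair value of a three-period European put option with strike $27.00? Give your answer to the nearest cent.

$2.17

Risk-neutral probability p = (1 + 0.12 − 0.6)/(1.25 − 0.6) = 0.5200/0.6500 = 0.8000
Terminal stock prices: S_uuu = 48.83, S_uud = 23.44, S_udd = 11.25, S_ddd = 5.4
Terminal payoffs (K − S): max(-21.83, 0) = 0, max(3.562, 0) = 3.562, max(15.75, 0) = 15.75, max(21.6, 0) = 21.6
Node uu (S = 39.06): V_uu = 1/1.12·[0.8000·0.0000 + 0.2000·3.5625] = 0.6362
Node ud (S = 18.75): V_ud = 1/1.12·[0.8000·3.5625 + 0.2000·15.7500] = 5.3571
Node dd (S = 9): V_dd = 1/1.12·[0.8000·15.7500 + 0.2000·21.6000] = 15.1071
Node u (S = 31.25): V_u = 1/1.12·[0.8000·0.6362 + 0.2000·5.3571] = 1.4110
Node d (S = 15): V_d = 1/1.12·[0.8000·5.3571 + 0.2000·15.1071] = 6.5242
Node 0 (S = 25): V_0 = 1/1.12·[0.8000·1.4110 + 0.2000·6.5242] = 2.1729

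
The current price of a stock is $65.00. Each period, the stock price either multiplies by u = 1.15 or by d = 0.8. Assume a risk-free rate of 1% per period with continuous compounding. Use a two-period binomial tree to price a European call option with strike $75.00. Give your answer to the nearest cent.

Risk-neutral probability p = (e^0.01 − 0.8)/(1.15 − 0.8) = 0.2101/0.3500 = 0.6001
Terminal stock prices: S_uu = 85.96, S_ud = 59.8, S_dd = 41.6
Terminal payoffs (S − K): max(10.96, 0) = 10.96, max(-15.2, 0) = 0, max(-33.4, 0) = 0
Node u (S = 74.75): V_u = e^(−0.01)·[0.6001·10.9625 + 0.3999·0.0000] = 6.5136
Node d (S = 52): V_d = e^(−0.01)·[0.6001·0.0000 + 0.3999·0.0000] = 0.0000
Node 0 (S = 65): V_0 = e^(−0.01)·[0.6001·6.5136 + 0.3999·0.0000] = 3.8702

$3.87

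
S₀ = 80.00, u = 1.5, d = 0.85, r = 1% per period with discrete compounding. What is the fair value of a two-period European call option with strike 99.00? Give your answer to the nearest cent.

Risk-neutral probability p = (1 + 0.01 − 0.85)/(1.5 − 0.85) = 0.1600/0.6500 = 0.2462
Terminal stock prices: S_uu = 180, S_ud = 102, S_dd = 57.8
Terminal payoffs (S − K): max(81, 0) = 81, max(3, 0) = 3, max(-41.2, 0) = 0
Node u (S = 120): V_u = 1/1.01·[0.2462·81.0000 + 0.7538·3.0000] = 21.9802
Node d (S = 68): V_d = 1/1.01·[0.2462·3.0000 + 0.7538·0.0000] = 0.7312
Node 0 (S = 80): V_0 = 1/1.01·[0.2462·21.9802 + 0.7538·0.7312] = 5.9027

5.90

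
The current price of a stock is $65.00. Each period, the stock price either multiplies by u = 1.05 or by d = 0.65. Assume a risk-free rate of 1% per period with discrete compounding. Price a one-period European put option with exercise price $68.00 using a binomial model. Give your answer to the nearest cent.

Risk-neutral probability p = (1 + 0.01 − 0.65)/(1.05 − 0.65) = 0.3600/0.4000 = 0.9000
Terminal stock prices: S_u = 68.25, S_d = 42.25
Terminal payoffs (K − S): max(-0.25, 0) = 0, max(25.75, 0) = 25.75
Node 0 (S = 65): V_0 = 1/1.01·[0.9000·0.0000 + 0.1000·25.7500] = 2.5495

$2.55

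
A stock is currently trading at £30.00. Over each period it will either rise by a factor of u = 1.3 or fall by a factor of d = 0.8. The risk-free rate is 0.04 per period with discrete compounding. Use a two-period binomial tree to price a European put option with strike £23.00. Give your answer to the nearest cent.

Risk-neutral probability p = (1 + 0.04 − 0.8)/(1.3 − 0.8) = 0.2400/0.5000 = 0.4800
Terminal stock prices: S_uu = 50.7, S_ud = 31.2, S_dd = 19.2
Terminal payoffs (K − S): max(-27.7, 0) = 0, max(-8.2, 0) = 0, max(3.8, 0) = 3.8
Node u (S = 39): V_u = 1/1.04·[0.4800·0.0000 + 0.5200·0.0000] = 0.0000
Node d (S = 24): V_d = 1/1.04·[0.4800·0.0000 + 0.5200·3.8000] = 1.9000
Node 0 (S = 30): V_0 = 1/1.04·[0.4800·0.0000 + 0.5200·1.9000] = 0.9500

£0.95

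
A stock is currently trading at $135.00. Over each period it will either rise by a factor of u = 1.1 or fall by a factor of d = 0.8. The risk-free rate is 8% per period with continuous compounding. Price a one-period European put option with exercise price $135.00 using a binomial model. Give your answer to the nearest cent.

Risk-neutral probability p = (e^0.08 − 0.8)/(1.1 − 0.8) = 0.2833/0.3000 = 0.9443
Terminal stock prices: S_u = 148.5, S_d = 108
Terminal payoffs (K − S): max(-13.5, 0) = 0, max(27, 0) = 27
Node 0 (S = 135): V_0 = e^(−0.08)·[0.9443·0.0000 + 0.0557·27.0000] = 1.3885

$1.39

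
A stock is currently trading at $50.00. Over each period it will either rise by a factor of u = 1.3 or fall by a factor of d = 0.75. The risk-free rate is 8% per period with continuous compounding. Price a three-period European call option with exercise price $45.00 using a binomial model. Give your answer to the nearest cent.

Risk-neutral probability p = (e^0.08 − 0.75)/(1.3 − 0.75) = 0.3333/0.5500 = 0.6060
Terminal stock prices: S_uuu = 109.9, S_uud = 63.38, S_udd = 36.56, S_ddd = 21.09
Terminal payoffs (S − K): max(64.85, 0) = 64.85, max(18.38, 0) = 18.38, max(-8.438, 0) = 0, max(-23.91, 0) = 0
Node uu (S = 84.5): V_uu = e^(−0.08)·[0.6060·64.8500 + 0.3940·18.3750] = 42.9598
Node ud (S = 48.75): V_ud = e^(−0.08)·[0.6060·18.3750 + 0.3940·0.0000] = 10.2787
Node dd (S = 28.12): V_dd = e^(−0.08)·[0.6060·0.0000 + 0.3940·0.0000] = 0.0000
Node u (S = 65): V_u = e^(−0.08)·[0.6060·42.9598 + 0.3940·10.2787] = 27.7698
Node d (S = 37.5): V_d = e^(−0.08)·[0.6060·10.2787 + 0.3940·0.0000] = 5.7498
Node 0 (S = 50): V_0 = e^(−0.08)·[0.6060·27.7698 + 0.3940·5.7498] = 17.6254

$17.63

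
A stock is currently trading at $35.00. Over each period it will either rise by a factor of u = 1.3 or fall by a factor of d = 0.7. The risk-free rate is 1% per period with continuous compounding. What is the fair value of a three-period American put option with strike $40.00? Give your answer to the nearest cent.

$9.49

Risk-neutral probability p = (e^0.01 − 0.7)/(1.3 − 0.7) = 0.3101/0.6000 = 0.5168
Terminal stock prices: S_uuu = 76.89, S_uud = 41.41, S_udd = 22.29, S_ddd = 12
Terminal payoffs (K − S): max(-36.89, 0) = 0, max(-1.405, 0) = 0, max(17.71, 0) = 17.71, max(28, 0) = 28
Node uu (S = 59.15): continuation = e^(−0.01)·[0.5168·0.0000 + 0.4832·0.0000] = 0.0000; exercise value = 0.0000 ≤ continuation, so V_uu = 0.0000
Node ud (S = 31.85): continuation = e^(−0.01)·[0.5168·0.0000 + 0.4832·17.7050] = 8.4708; exercise value = 8.1500 ≤ continuation, so V_ud = 8.4708
Node dd (S = 17.15): continuation = e^(−0.01)·[0.5168·17.7050 + 0.4832·27.9950] = 22.4520; exercise value = 22.8500 > continuation, so V_dd = 22.8500 (exercise)
Node u (S = 45.5): continuation = e^(−0.01)·[0.5168·0.0000 + 0.4832·8.4708] = 4.0528; exercise value = 0.0000 ≤ continuation, so V_u = 4.0528
Node d (S = 24.5): continuation = e^(−0.01)·[0.5168·8.4708 + 0.4832·22.8500] = 15.2661; exercise value = 15.5000 > continuation, so V_d = 15.5000 (exercise)
Node 0 (S = 35): continuation = e^(−0.01)·[0.5168·4.0528 + 0.4832·15.5000] = 9.4893; exercise value = 5.0000 ≤ continuation, so V_0 = 9.4893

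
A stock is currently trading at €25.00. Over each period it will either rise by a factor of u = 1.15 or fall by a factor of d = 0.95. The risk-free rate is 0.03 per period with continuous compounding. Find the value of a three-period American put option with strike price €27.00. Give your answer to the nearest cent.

€2.02

Risk-neutral probability p = (e^0.03 − 0.95)/(1.15 − 0.95) = 0.0805/0.2000 = 0.4023
Terminal stock prices: S_uuu = 38.02, S_uud = 31.41, S_udd = 25.95, S_ddd = 21.43
Terminal payoffs (K − S): max(-11.02, 0) = 0, max(-4.409, 0) = 0, max(1.053, 0) = 1.053, max(5.566, 0) = 5.566
Node uu (S = 33.06): continuation = e^(−0.03)·[0.4023·0.0000 + 0.5977·0.0000] = 0.0000; exercise value = 0.0000 ≤ continuation, so V_uu = 0.0000
Node ud (S = 27.31): continuation = e^(−0.03)·[0.4023·0.0000 + 0.5977·1.0531] = 0.6109; exercise value = 0.0000 ≤ continuation, so V_ud = 0.6109
Node dd (S = 22.56): continuation = e^(−0.03)·[0.4023·1.0531 + 0.5977·5.5656] = 3.6395; exercise value = 4.4375 > continuation, so V_dd = 4.4375 (exercise)
Node u (S = 28.75): continuation = e^(−0.03)·[0.4023·0.0000 + 0.5977·0.6109] = 0.3543; exercise value = 0.0000 ≤ continuation, so V_u = 0.3543
Node d (S = 23.75): continuation = e^(−0.03)·[0.4023·0.6109 + 0.5977·4.4375] = 2.8125; exercise value = 3.2500 > continuation, so V_d = 3.2500 (exercise)
Node 0 (S = 25): continuation = e^(−0.03)·[0.4023·0.3543 + 0.5977·3.2500] = 2.0235; exercise value = 2.0000 ≤ continuation, so V_0 = 2.0235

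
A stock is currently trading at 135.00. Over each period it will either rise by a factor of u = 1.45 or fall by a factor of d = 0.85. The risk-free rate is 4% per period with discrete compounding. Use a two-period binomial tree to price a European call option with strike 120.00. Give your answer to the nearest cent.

Risk-neutral probability p = (1 + 0.04 − 0.85)/(1.45 − 0.85) = 0.1900/0.6000 = 0.3167
Terminal stock prices: S_uu = 283.8, S_ud = 166.4, S_dd = 97.54
Terminal payoffs (S − K): max(163.8, 0) = 163.8, max(46.39, 0) = 46.39, max(-22.46, 0) = 0
Node u (S = 195.8): V_u = 1/1.04·[0.3167·163.8375 + 0.6833·46.3875] = 80.3654
Node d (S = 114.8): V_d = 1/1.04·[0.3167·46.3875 + 0.6833·0.0000] = 14.1244
Node 0 (S = 135): V_0 = 1/1.04·[0.3167·80.3654 + 0.6833·14.1244] = 33.7507

33.75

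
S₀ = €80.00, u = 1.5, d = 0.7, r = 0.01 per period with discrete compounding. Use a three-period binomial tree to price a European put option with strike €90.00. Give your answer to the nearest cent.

Risk-neutral probability p = (1 + 0.01 − 0.7)/(1.5 − 0.7) = 0.3100/0.8000 = 0.3875
Terminal stock prices: S_uuu = 270, S_uud = 126, S_udd = 58.8, S_ddd = 27.44
Terminal payoffs (K − S): max(-180, 0) = 0, max(-36, 0) = 0, max(31.2, 0) = 31.2, max(62.56, 0) = 62.56
Node uu (S = 180): V_uu = 1/1.01·[0.3875·0.0000 + 0.6125·0.0000] = 0.0000
Node ud (S = 84): V_ud = 1/1.01·[0.3875·0.0000 + 0.6125·31.2000] = 18.9208
Node dd (S = 39.2): V_dd = 1/1.01·[0.3875·31.2000 + 0.6125·62.5600] = 49.9089
Node u (S = 120): V_u = 1/1.01·[0.3875·0.0000 + 0.6125·18.9208] = 11.4742
Node d (S = 56): V_d = 1/1.01·[0.3875·18.9208 + 0.6125·49.9089] = 37.5258
Node 0 (S = 80): V_0 = 1/1.01·[0.3875·11.4742 + 0.6125·37.5258] = 27.1592

€27.16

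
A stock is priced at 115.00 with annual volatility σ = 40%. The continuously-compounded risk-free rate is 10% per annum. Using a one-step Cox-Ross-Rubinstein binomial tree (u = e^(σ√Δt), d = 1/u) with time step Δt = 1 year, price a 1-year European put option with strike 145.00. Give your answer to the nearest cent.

CRR parameters: u = e^(σ√Δt) = e^(0.4·√1) = 1.4918, d = 1/u = 0.6703
Per-period rate: rΔt = 0.1·1 = 0.1, so R = e^0.1 = 1.1052
Risk-neutral probability p = (e^0.1 − 0.6703)/(1.4918 − 0.6703) = 0.4349/0.8215 = 0.5293
Terminal stock prices: S_u = 171.6, S_d = 77.09
Terminal payoffs (K − S): max(-26.56, 0) = 0, max(67.91, 0) = 67.91
Node 0 (S = 115): V_0 = e^(−0.1)·[0.5293·0.0000 + 0.4707·67.9132] = 28.9226

28.92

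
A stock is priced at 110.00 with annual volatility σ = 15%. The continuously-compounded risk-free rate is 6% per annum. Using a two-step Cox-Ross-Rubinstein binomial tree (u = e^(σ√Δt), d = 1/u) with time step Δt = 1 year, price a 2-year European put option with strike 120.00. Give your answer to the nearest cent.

7.70

CRR parameters: u = e^(σ√Δt) = e^(0.15·√1) = 1.1618, d = 1/u = 0.8607
Per-period rate: rΔt = 0.06·1 = 0.06, so R = e^0.06 = 1.0618
Risk-neutral probability p = (e^0.06 − 0.8607)/(1.1618 − 0.8607) = 0.2011/0.3011 = 0.6679
Terminal stock prices: S_uu = 148.5, S_ud = 110, S_dd = 81.49
Terminal payoffs (K − S): max(-28.48, 0) = 0, max(10, 0) = 10, max(38.51, 0) = 38.51
Node u (S = 127.8): V_u = e^(−0.06)·[0.6679·0.0000 + 0.3321·10.0000] = 3.1274
Node d (S = 94.68): V_d = e^(−0.06)·[0.6679·10.0000 + 0.3321·38.5100] = 18.3339
Node 0 (S = 110): V_0 = e^(−0.06)·[0.6679·3.1274 + 0.3321·18.3339] = 7.7009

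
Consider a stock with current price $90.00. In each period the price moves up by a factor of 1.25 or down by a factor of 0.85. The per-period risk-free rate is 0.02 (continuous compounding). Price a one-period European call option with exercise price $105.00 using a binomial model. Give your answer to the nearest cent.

$3.13

Risk-neutral probability p = (e^0.02 − 0.85)/(1.25 − 0.85) = 0.1702/0.4000 = 0.4255
Terminal stock prices: S_u = 112.5, S_d = 76.5
Terminal payoffs (S − K): max(7.5, 0) = 7.5, max(-28.5, 0) = 0
Node 0 (S = 90): V_0 = e^(−0.02)·[0.4255·7.5000 + 0.5745·0.0000] = 3.1281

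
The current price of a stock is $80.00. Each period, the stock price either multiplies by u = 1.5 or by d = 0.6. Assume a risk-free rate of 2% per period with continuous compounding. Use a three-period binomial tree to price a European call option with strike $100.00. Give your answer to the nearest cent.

Risk-neutral probability p = (e^0.02 − 0.6)/(1.5 − 0.6) = 0.4202/0.9000 = 0.4669
Terminal stock prices: S_uuu = 270, S_uud = 108, S_udd = 43.2, S_ddd = 17.28
Terminal payoffs (S − K): max(170, 0) = 170, max(8, 0) = 8, max(-56.8, 0) = 0, max(-82.72, 0) = 0
Node uu (S = 180): V_uu = e^(−0.02)·[0.4669·170.0000 + 0.5331·8.0000] = 81.9801
Node ud (S = 72): V_ud = e^(−0.02)·[0.4669·8.0000 + 0.5331·0.0000] = 3.6612
Node dd (S = 28.8): V_dd = e^(−0.02)·[0.4669·0.0000 + 0.5331·0.0000] = 0.0000
Node u (S = 120): V_u = e^(−0.02)·[0.4669·81.9801 + 0.5331·3.6612] = 39.4310
Node d (S = 48): V_d = e^(−0.02)·[0.4669·3.6612 + 0.5331·0.0000] = 1.6755
Node 0 (S = 80): V_0 = e^(−0.02)·[0.4669·39.4310 + 0.5331·1.6755] = 18.9209

$18.92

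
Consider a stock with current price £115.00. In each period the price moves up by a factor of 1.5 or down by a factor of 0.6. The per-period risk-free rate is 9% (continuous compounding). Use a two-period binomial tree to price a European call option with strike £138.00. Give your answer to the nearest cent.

Risk-neutral probability p = (e^0.09 − 0.6)/(1.5 − 0.6) = 0.4942/0.9000 = 0.5491
Terminal stock prices: S_uu = 258.8, S_ud = 103.5, S_dd = 41.4
Terminal payoffs (S − K): max(120.8, 0) = 120.8, max(-34.5, 0) = 0, max(-96.6, 0) = 0
Node u (S = 172.5): V_u = e^(−0.09)·[0.5491·120.7500 + 0.4509·0.0000] = 60.5952
Node d (S = 69): V_d = e^(−0.09)·[0.5491·0.0000 + 0.4509·0.0000] = 0.0000
Node 0 (S = 115): V_0 = e^(−0.09)·[0.5491·60.5952 + 0.4509·0.0000] = 30.4081

£30.41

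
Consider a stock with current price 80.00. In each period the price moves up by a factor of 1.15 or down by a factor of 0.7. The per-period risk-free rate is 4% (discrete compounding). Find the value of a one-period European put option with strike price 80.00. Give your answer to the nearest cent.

5.64

Risk-neutral probability p = (1 + 0.04 − 0.7)/(1.15 − 0.7) = 0.3400/0.4500 = 0.7556
Terminal stock prices: S_u = 92, S_d = 56
Terminal payoffs (K − S): max(-12, 0) = 0, max(24, 0) = 24
Node 0 (S = 80): V_0 = 1/1.04·[0.7556·0.0000 + 0.2444·24.0000] = 5.6410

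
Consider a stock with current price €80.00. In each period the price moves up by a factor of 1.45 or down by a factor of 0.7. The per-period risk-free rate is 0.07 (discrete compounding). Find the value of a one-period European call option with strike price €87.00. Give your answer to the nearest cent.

€13.37

Risk-neutral probability p = (1 + 0.07 − 0.7)/(1.45 − 0.7) = 0.3700/0.7500 = 0.4933
Terminal stock prices: S_u = 116, S_d = 56
Terminal payoffs (S − K): max(29, 0) = 29, max(-31, 0) = 0
Node 0 (S = 80): V_0 = 1/1.07·[0.4933·29.0000 + 0.5067·0.0000] = 13.3707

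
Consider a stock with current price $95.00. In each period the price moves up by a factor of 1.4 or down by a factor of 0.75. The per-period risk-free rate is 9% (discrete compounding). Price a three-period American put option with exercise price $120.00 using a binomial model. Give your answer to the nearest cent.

$25.58

Risk-neutral probability p = (1 + 0.09 − 0.75)/(1.4 − 0.75) = 0.3400/0.6500 = 0.5231
Terminal stock prices: S_uuu = 260.7, S_uud = 139.6, S_udd = 74.81, S_ddd = 40.08
Terminal payoffs (K − S): max(-140.7, 0) = 0, max(-19.65, 0) = 0, max(45.19, 0) = 45.19, max(79.92, 0) = 79.92
Node uu (S = 186.2): continuation = 1/1.09·[0.5231·0.0000 + 0.4769·0.0000] = 0.0000; exercise value = 0.0000 ≤ continuation, so V_uu = 0.0000
Node ud (S = 99.75): continuation = 1/1.09·[0.5231·0.0000 + 0.4769·45.1875] = 19.7715; exercise value = 20.2500 > continuation, so V_ud = 20.2500 (exercise)
Node dd (S = 53.44): continuation = 1/1.09·[0.5231·45.1875 + 0.4769·79.9219] = 56.6542; exercise value = 66.5625 > continuation, so V_dd = 66.5625 (exercise)
Node u (S = 133): continuation = 1/1.09·[0.5231·0.0000 + 0.4769·20.2500] = 8.8603; exercise value = 0.0000 ≤ continuation, so V_u = 8.8603
Node d (S = 71.25): continuation = 1/1.09·[0.5231·20.2500 + 0.4769·66.5625] = 38.8417; exercise value = 48.7500 > continuation, so V_d = 48.7500 (exercise)
Node 0 (S = 95): continuation = 1/1.09·[0.5231·8.8603 + 0.4769·48.7500] = 25.5822; exercise value = 25.0000 ≤ continuation, so V_0 = 25.5822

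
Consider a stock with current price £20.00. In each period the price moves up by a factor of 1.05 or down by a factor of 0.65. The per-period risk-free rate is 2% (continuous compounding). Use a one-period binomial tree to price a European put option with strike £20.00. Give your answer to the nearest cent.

Risk-neutral probability p = (e^0.02 − 0.65)/(1.05 − 0.65) = 0.3702/0.4000 = 0.9255
Terminal stock prices: S_u = 21, S_d = 13
Terminal payoffs (K − S): max(-1, 0) = 0, max(7, 0) = 7
Node 0 (S = 20): V_0 = e^(−0.02)·[0.9255·0.0000 + 0.0745·7.0000] = 0.5112

£0.51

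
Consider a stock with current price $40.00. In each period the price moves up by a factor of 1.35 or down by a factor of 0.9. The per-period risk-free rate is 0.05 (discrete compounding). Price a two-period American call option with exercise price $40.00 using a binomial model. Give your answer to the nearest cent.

Risk-neutral probability p = (1 + 0.05 − 0.9)/(1.35 − 0.9) = 0.1500/0.4500 = 0.3333
Terminal stock prices: S_uu = 72.9, S_ud = 48.6, S_dd = 32.4
Terminal payoffs (S − K): max(32.9, 0) = 32.9, max(8.6, 0) = 8.6, max(-7.6, 0) = 0
Node u (S = 54): continuation = 1/1.05·[0.3333·32.9000 + 0.6667·8.6000] = 15.9048; exercise value = 14.0000 ≤ continuation, so V_u = 15.9048
Node d (S = 36): continuation = 1/1.05·[0.3333·8.6000 + 0.6667·0.0000] = 2.7302; exercise value = 0.0000 ≤ continuation, so V_d = 2.7302
Node 0 (S = 40): continuation = 1/1.05·[0.3333·15.9048 + 0.6667·2.7302] = 6.7826; exercise value = 0.0000 ≤ continuation, so V_0 = 6.7826

$6.78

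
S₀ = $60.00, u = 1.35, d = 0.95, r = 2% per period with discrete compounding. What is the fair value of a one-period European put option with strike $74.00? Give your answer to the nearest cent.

Risk-neutral probability p = (1 + 0.02 − 0.95)/(1.35 − 0.95) = 0.0700/0.4000 = 0.1750
Terminal stock prices: S_u = 81, S_d = 57
Terminal payoffs (K − S): max(-7, 0) = 0, max(17, 0) = 17
Node 0 (S = 60): V_0 = 1/1.02·[0.1750·0.0000 + 0.8250·17.0000] = 13.7500

$13.75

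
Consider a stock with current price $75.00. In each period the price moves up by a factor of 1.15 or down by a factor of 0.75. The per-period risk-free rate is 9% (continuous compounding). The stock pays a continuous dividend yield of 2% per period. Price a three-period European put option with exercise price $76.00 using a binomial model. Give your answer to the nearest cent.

Per-period risk-free factor R = e^0.09 = 1.0942; dividend-adjusted growth = e^(0.09−0.02) = 1.0725.
Risk-neutral probability p = (1.0725 − 0.75)/(1.15 − 0.75) = 0.3225/0.4000 = 0.8063
Terminal stock prices: S_uuu = 114.1, S_uud = 74.39, S_udd = 48.52, S_ddd = 31.64
Terminal payoffs (K − S): max(-38.07, 0) = 0, max(1.609, 0) = 1.609, max(27.48, 0) = 27.48, max(44.36, 0) = 44.36
Node uu (S = 99.19): V_uu = e^(−0.09)·[0.8063·0.0000 + 0.1937·1.6094] = 0.2849
Node ud (S = 64.69): V_ud = e^(−0.09)·[0.8063·1.6094 + 0.1937·27.4844] = 6.0522
Node dd (S = 42.19): V_dd = e^(−0.09)·[0.8063·27.4844 + 0.1937·44.3594] = 28.1066
Node u (S = 86.25): V_u = e^(−0.09)·[0.8063·0.2849 + 0.1937·6.0522] = 1.2815
Node d (S = 56.25): V_d = e^(−0.09)·[0.8063·6.0522 + 0.1937·28.1066] = 9.4361
Node 0 (S = 75): V_0 = e^(−0.09)·[0.8063·1.2815 + 0.1937·9.4361] = 2.6151

$2.62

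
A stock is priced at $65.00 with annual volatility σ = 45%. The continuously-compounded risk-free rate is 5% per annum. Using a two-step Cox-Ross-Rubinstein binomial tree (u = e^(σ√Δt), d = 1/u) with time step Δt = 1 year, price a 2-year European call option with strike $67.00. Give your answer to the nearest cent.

$16.60

CRR parameters: u = e^(σ√Δt) = e^(0.45·√1) = 1.5683, d = 1/u = 0.6376
Per-period rate: rΔt = 0.05·1 = 0.05, so R = e^0.05 = 1.0513
Risk-neutral probability p = (e^0.05 − 0.6376)/(1.5683 − 0.6376) = 0.4136/0.9307 = 0.4445
Terminal stock prices: S_uu = 159.9, S_ud = 65, S_dd = 26.43
Terminal payoffs (S − K): max(92.87, 0) = 92.87, max(-2, 0) = 0, max(-40.57, 0) = 0
Node u (S = 101.9): V_u = e^(−0.05)·[0.4445·92.8742 + 0.5555·0.0000] = 39.2648
Node d (S = 41.45): V_d = e^(−0.05)·[0.4445·0.0000 + 0.5555·0.0000] = 0.0000
Node 0 (S = 65): V_0 = e^(−0.05)·[0.4445·39.2648 + 0.5555·0.0000] = 16.6002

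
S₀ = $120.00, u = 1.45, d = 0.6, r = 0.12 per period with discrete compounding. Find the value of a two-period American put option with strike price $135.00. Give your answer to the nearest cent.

Risk-neutral probability p = (1 + 0.12 − 0.6)/(1.45 − 0.6) = 0.5200/0.8500 = 0.6118
Terminal stock prices: S_uu = 252.3, S_ud = 104.4, S_dd = 43.2
Terminal payoffs (K − S): max(-117.3, 0) = 0, max(30.6, 0) = 30.6, max(91.8, 0) = 91.8
Node u (S = 174): continuation = 1/1.12·[0.6118·0.0000 + 0.3882·30.6000] = 10.6071; exercise value = 0.0000 ≤ continuation, so V_u = 10.6071
Node d (S = 72): continuation = 1/1.12·[0.6118·30.6000 + 0.3882·91.8000] = 48.5357; exercise value = 63.0000 > continuation, so V_d = 63.0000 (exercise)
Node 0 (S = 120): continuation = 1/1.12·[0.6118·10.6071 + 0.3882·63.0000] = 27.6321; exercise value = 15.0000 ≤ continuation, so V_0 = 27.6321

$27.63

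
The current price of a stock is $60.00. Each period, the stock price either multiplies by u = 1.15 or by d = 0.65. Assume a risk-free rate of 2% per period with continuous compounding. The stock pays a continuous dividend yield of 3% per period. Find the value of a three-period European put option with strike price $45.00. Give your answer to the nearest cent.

$4.00

Per-period risk-free factor R = e^0.02 = 1.0202; dividend-adjusted growth = e^(0.02−0.03) = 0.9900.
Risk-neutral probability p = (0.9900 − 0.65)/(1.15 − 0.65) = 0.3400/0.5000 = 0.6801
Terminal stock prices: S_uuu = 91.25, S_uud = 51.58, S_udd = 29.15, S_ddd = 16.48
Terminal payoffs (K − S): max(-46.25, 0) = 0, max(-6.578, 0) = 0, max(15.85, 0) = 15.85, max(28.52, 0) = 28.52
Node uu (S = 79.35): V_uu = e^(−0.02)·[0.6801·0.0000 + 0.3199·0.0000] = 0.0000
Node ud (S = 44.85): V_ud = e^(−0.02)·[0.6801·0.0000 + 0.3199·15.8475] = 4.9692
Node dd (S = 25.35): V_dd = e^(−0.02)·[0.6801·15.8475 + 0.3199·28.5225] = 19.5081
Node u (S = 69): V_u = e^(−0.02)·[0.6801·0.0000 + 0.3199·4.9692] = 1.5582
Node d (S = 39): V_d = e^(−0.02)·[0.6801·4.9692 + 0.3199·19.5081] = 9.4297
Node 0 (S = 60): V_0 = e^(−0.02)·[0.6801·1.5582 + 0.3199·9.4297] = 3.9956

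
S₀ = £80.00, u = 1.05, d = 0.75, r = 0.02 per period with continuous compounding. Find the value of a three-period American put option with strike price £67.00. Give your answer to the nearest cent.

£1.09

Risk-neutral probability p = (e^0.02 − 0.75)/(1.05 − 0.75) = 0.2702/0.3000 = 0.9007
Terminal stock prices: S_uuu = 92.61, S_uud = 66.15, S_udd = 47.25, S_ddd = 33.75
Terminal payoffs (K − S): max(-25.61, 0) = 0, max(0.85, 0) = 0.85, max(19.75, 0) = 19.75, max(33.25, 0) = 33.25
Node uu (S = 88.2): continuation = e^(−0.02)·[0.9007·0.0000 + 0.0993·0.8500] = 0.0828; exercise value = 0.0000 ≤ continuation, so V_uu = 0.0828
Node ud (S = 63): continuation = e^(−0.02)·[0.9007·0.8500 + 0.0993·19.7500] = 2.6733; exercise value = 4.0000 > continuation, so V_ud = 4.0000 (exercise)
Node dd (S = 45): continuation = e^(−0.02)·[0.9007·19.7500 + 0.0993·33.2500] = 20.6733; exercise value = 22.0000 > continuation, so V_dd = 22.0000 (exercise)
Node u (S = 84): continuation = e^(−0.02)·[0.9007·0.0828 + 0.0993·4.0000] = 0.4625; exercise value = 0.0000 ≤ continuation, so V_u = 0.4625
Node d (S = 60): continuation = e^(−0.02)·[0.9007·4.0000 + 0.0993·22.0000] = 5.6733; exercise value = 7.0000 > continuation, so V_d = 7.0000 (exercise)
Node 0 (S = 80): continuation = e^(−0.02)·[0.9007·0.4625 + 0.0993·7.0000] = 1.0899; exercise value = 0.0000 ≤ continuation, so V_0 = 1.0899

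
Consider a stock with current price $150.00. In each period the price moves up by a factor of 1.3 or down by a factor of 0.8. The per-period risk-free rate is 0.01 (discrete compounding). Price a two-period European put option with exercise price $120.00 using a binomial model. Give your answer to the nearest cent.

Risk-neutral probability p = (1 + 0.01 − 0.8)/(1.3 − 0.8) = 0.2100/0.5000 = 0.4200
Terminal stock prices: S_uu = 253.5, S_ud = 156, S_dd = 96
Terminal payoffs (K − S): max(-133.5, 0) = 0, max(-36, 0) = 0, max(24, 0) = 24
Node u (S = 195): V_u = 1/1.01·[0.4200·0.0000 + 0.5800·0.0000] = 0.0000
Node d (S = 120): V_d = 1/1.01·[0.4200·0.0000 + 0.5800·24.0000] = 13.7822
Node 0 (S = 150): V_0 = 1/1.01·[0.4200·0.0000 + 0.5800·13.7822] = 7.9145

$7.91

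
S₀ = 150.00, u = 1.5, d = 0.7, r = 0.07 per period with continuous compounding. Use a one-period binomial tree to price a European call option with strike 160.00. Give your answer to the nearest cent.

28.22

Risk-neutral probability p = (e^0.07 − 0.7)/(1.5 − 0.7) = 0.3725/0.8000 = 0.4656
Terminal stock prices: S_u = 225, S_d = 105
Terminal payoffs (S − K): max(65, 0) = 65, max(-55, 0) = 0
Node 0 (S = 150): V_0 = e^(−0.07)·[0.4656·65.0000 + 0.5344·0.0000] = 28.2201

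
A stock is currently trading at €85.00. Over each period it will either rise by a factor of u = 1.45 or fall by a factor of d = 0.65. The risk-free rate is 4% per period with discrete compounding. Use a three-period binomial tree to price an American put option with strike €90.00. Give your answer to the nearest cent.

Risk-neutral probability p = (1 + 0.04 − 0.65)/(1.45 − 0.65) = 0.3900/0.8000 = 0.4875
Terminal stock prices: S_uuu = 259.1, S_uud = 116.2, S_udd = 52.07, S_ddd = 23.34
Terminal payoffs (K − S): max(-169.1, 0) = 0, max(-26.16, 0) = 0, max(37.93, 0) = 37.93, max(66.66, 0) = 66.66
Node uu (S = 178.7): continuation = 1/1.04·[0.4875·0.0000 + 0.5125·0.0000] = 0.0000; exercise value = 0.0000 ≤ continuation, so V_uu = 0.0000
Node ud (S = 80.11): continuation = 1/1.04·[0.4875·0.0000 + 0.5125·37.9269] = 18.6899; exercise value = 9.8875 ≤ continuation, so V_ud = 18.6899
Node dd (S = 35.91): continuation = 1/1.04·[0.4875·37.9269 + 0.5125·66.6569] = 50.6260; exercise value = 54.0875 > continuation, so V_dd = 54.0875 (exercise)
Node u (S = 123.2): continuation = 1/1.04·[0.4875·0.0000 + 0.5125·18.6899] = 9.2102; exercise value = 0.0000 ≤ continuation, so V_u = 9.2102
Node d (S = 55.25): continuation = 1/1.04·[0.4875·18.6899 + 0.5125·54.0875] = 35.4146; exercise value = 34.7500 ≤ continuation, so V_d = 35.4146
Node 0 (S = 85): continuation = 1/1.04·[0.4875·9.2102 + 0.5125·35.4146] = 21.7692; exercise value = 5.0000 ≤ continuation, so V_0 = 21.7692

€21.77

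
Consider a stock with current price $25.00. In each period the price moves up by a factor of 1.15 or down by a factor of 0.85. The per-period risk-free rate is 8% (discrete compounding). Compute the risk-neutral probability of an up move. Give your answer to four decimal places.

Risk-neutral probability p = (1 + 0.08 − 0.85)/(1.15 − 0.85) = 0.2300/0.3000 = 0.7667

p = 0.7667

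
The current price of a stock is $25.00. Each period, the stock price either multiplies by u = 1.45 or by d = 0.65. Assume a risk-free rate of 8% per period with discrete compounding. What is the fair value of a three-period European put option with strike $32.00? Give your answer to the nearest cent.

Risk-neutral probability p = (1 + 0.08 − 0.65)/(1.45 − 0.65) = 0.4300/0.8000 = 0.5375
Terminal stock prices: S_uuu = 76.22, S_uud = 34.17, S_udd = 15.32, S_ddd = 6.866
Terminal payoffs (K − S): max(-44.22, 0) = 0, max(-2.166, 0) = 0, max(16.68, 0) = 16.68, max(25.13, 0) = 25.13
Node uu (S = 52.56): V_uu = 1/1.08·[0.5375·0.0000 + 0.4625·0.0000] = 0.0000
Node ud (S = 23.56): V_ud = 1/1.08·[0.5375·0.0000 + 0.4625·16.6844] = 7.1449
Node dd (S = 10.56): V_dd = 1/1.08·[0.5375·16.6844 + 0.4625·25.1344] = 19.0671
Node u (S = 36.25): V_u = 1/1.08·[0.5375·0.0000 + 0.4625·7.1449] = 3.0597
Node d (S = 16.25): V_d = 1/1.08·[0.5375·7.1449 + 0.4625·19.0671] = 11.7212
Node 0 (S = 25): V_0 = 1/1.08·[0.5375·3.0597 + 0.4625·11.7212] = 6.5423

$6.54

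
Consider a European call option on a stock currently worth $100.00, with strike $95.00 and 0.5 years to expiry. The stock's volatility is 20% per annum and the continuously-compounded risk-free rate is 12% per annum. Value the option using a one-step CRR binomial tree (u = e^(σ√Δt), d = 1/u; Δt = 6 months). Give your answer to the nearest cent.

$12.98

CRR parameters: u = e^(σ√Δt) = e^(0.2·√0.5) = 1.1519, d = 1/u = 0.8681
Per-period rate: rΔt = 0.12·0.5 = 0.06, so R = e^0.06 = 1.0618
Risk-neutral probability p = (e^0.06 − 0.8681)/(1.1519 − 0.8681) = 0.1937/0.2838 = 0.6826
Terminal stock prices: S_u = 115.2, S_d = 86.81
Terminal payoffs (S − K): max(20.19, 0) = 20.19, max(-8.188, 0) = 0
Node 0 (S = 100): V_0 = e^(−0.06)·[0.6826·20.1910 + 0.3174·0.0000] = 12.9798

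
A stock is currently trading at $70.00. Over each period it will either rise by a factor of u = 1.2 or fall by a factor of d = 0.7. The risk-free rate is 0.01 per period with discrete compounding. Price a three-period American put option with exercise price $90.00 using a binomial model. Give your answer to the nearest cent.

$25.39

Risk-neutral probability p = (1 + 0.01 − 0.7)/(1.2 − 0.7) = 0.3100/0.5000 = 0.6200
Terminal stock prices: S_uuu = 121, S_uud = 70.56, S_udd = 41.16, S_ddd = 24.01
Terminal payoffs (K − S): max(-30.96, 0) = 0, max(19.44, 0) = 19.44, max(48.84, 0) = 48.84, max(65.99, 0) = 65.99
Node uu (S = 100.8): continuation = 1/1.01·[0.6200·0.0000 + 0.3800·19.4400] = 7.3141; exercise value = 0.0000 ≤ continuation, so V_uu = 7.3141
Node ud (S = 58.8): continuation = 1/1.01·[0.6200·19.4400 + 0.3800·48.8400] = 30.3089; exercise value = 31.2000 > continuation, so V_ud = 31.2000 (exercise)
Node dd (S = 34.3): continuation = 1/1.01·[0.6200·48.8400 + 0.3800·65.9900] = 54.8089; exercise value = 55.7000 > continuation, so V_dd = 55.7000 (exercise)
Node u (S = 84): continuation = 1/1.01·[0.6200·7.3141 + 0.3800·31.2000] = 16.2284; exercise value = 6.0000 ≤ continuation, so V_u = 16.2284
Node d (S = 49): continuation = 1/1.01·[0.6200·31.2000 + 0.3800·55.7000] = 40.1089; exercise value = 41.0000 > continuation, so V_d = 41.0000 (exercise)
Node 0 (S = 70): continuation = 1/1.01·[0.6200·16.2284 + 0.3800·41.0000] = 25.3878; exercise value = 20.0000 ≤ continuation, so V_0 = 25.3878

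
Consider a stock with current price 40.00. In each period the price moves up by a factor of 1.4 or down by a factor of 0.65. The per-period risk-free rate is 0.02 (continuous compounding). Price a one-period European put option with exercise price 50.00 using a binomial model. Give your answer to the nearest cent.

Risk-neutral probability p = (e^0.02 − 0.65)/(1.4 − 0.65) = 0.3702/0.7500 = 0.4936
Terminal stock prices: S_u = 56, S_d = 26
Terminal payoffs (K − S): max(-6, 0) = 0, max(24, 0) = 24
Node 0 (S = 40): V_0 = e^(−0.02)·[0.4936·0.0000 + 0.5064·24.0000] = 11.9129

11.91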